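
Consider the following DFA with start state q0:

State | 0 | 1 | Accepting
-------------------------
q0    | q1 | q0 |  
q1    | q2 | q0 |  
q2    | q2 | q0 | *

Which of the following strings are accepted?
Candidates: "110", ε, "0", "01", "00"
"110": q0 → q0 → q0 → q1; q1 is not accepting → rejected
ε: q0; q0 is not accepting → rejected
"0": q0 → q1; q1 is not accepting → rejected
"01": q0 → q1 → q0; q0 is not accepting → rejected
"00": q0 → q1 → q2; q2 is accepting → accepted

Final answer: "00"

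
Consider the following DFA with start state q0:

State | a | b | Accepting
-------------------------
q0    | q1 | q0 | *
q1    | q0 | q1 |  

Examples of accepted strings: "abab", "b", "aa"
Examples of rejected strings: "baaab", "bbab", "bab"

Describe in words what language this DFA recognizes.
strings over {a,b} with an even number of a's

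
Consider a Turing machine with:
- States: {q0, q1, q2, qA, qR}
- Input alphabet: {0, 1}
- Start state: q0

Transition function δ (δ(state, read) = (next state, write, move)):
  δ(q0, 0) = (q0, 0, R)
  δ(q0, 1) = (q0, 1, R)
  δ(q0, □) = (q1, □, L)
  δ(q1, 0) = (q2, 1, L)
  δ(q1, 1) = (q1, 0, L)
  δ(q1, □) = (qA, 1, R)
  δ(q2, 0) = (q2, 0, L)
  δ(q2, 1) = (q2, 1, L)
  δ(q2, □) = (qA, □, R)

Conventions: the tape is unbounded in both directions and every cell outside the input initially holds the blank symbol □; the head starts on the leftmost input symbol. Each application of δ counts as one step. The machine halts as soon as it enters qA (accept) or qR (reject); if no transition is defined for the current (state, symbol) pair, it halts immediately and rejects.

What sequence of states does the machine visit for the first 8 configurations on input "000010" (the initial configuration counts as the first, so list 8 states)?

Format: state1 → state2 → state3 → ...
Step 0: [q0]000010 (head at position 0)
Step 1: δ(q0, 0) = (q0, 0, R)  ⊢  0[q0]00010 (head at position 1)
Step 2: δ(q0, 0) = (q0, 0, R)  ⊢  00[q0]0010 (head at position 2)
Step 3: δ(q0, 0) = (q0, 0, R)  ⊢  000[q0]010 (head at position 3)
Step 4: δ(q0, 0) = (q0, 0, R)  ⊢  0000[q0]10 (head at position 4)
Step 5: δ(q0, 1) = (q0, 1, R)  ⊢  00001[q0]0 (head at position 5)
Step 6: δ(q0, 0) = (q0, 0, R)  ⊢  000010[q0]□ (head at position 6)
Step 7: δ(q0, □) = (q1, □, L)  ⊢  00001[q1]0□ (head at position 5)
Reading off the states of these 8 configurations: q0 → q0 → q0 → q0 → q0 → q0 → q0 → q1

Final answer: q0 → q0 → q0 → q0 → q0 → q0 → q0 → q1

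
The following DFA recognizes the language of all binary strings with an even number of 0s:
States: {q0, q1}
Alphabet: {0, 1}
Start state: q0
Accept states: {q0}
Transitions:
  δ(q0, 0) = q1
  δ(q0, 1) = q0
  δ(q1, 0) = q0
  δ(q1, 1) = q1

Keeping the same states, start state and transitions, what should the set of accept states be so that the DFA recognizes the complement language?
The DFA is complete (every state has a transition on every symbol), so the complement
is recognized by the same DFA with accepting and non-accepting states swapped.
Original accept states: {q0}
Complement accept states = All states - Original accept states
= {q0, q1} - {q0}
= {q1}
Complement language: strings with an ODD number of 0s

Final answer: {q1}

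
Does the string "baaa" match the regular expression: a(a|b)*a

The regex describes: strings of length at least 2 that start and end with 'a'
No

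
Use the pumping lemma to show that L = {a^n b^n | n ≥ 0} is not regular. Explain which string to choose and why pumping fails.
Language: L = {a^n b^n | n ≥ 0} (equal numbers of a's followed by b's)
Step 1: Assume for contradiction that L is regular, with pumping length p.
Step 2: Choose s = a^p b^p. Then s ∈ L (it has p a's followed by p b's) and |s| ≥ p.
Step 3: Consider any decomposition s = xyz with |xy| ≤ p and |y| > 0. Since |xy| ≤ p and the first p symbols of s are all a's, y = a^k for some k with 1 ≤ k ≤ p.
Step 4: Pumping up (i = 2): xy²z = a^(p+k) b^p, which has more a's than b's, so xy²z ∉ L.
This contradicts the pumping lemma, so L is not regular.

Final answer: Choose s = a^p b^p. Since |xy| ≤ p, y = a^k with k ≥ 1. Then xy²z = a^(p+k) b^p ∉ L.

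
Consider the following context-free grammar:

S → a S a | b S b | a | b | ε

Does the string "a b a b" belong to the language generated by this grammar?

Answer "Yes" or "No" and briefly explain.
Every production places the same symbol at both ends (or yields a single symbol / ε), so every derived string is a palindrome. a b a b reversed is b a b a ≠ a b a b, so it is not a palindrome and cannot be derived (already the first step fails: the string starts with a but ends with b, so neither S → a S a nor S → b S b fits).

Final answer: No - no valid derivation exists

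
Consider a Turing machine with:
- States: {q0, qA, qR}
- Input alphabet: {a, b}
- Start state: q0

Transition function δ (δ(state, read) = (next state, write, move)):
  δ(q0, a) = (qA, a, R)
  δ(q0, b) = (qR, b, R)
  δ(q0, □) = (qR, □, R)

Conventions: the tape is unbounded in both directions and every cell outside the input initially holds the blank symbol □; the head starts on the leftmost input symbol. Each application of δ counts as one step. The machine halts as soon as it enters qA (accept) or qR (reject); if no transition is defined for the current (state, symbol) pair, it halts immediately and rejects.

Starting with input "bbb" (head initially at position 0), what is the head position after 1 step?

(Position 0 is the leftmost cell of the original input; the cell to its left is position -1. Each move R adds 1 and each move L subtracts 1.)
Step 0: [q0]bbb (head at position 0)
Step 1: δ(q0, b) = (qR, b, R)  ⊢  b[qR]bb (head at position 1)
Head position after 1 step: 1

Final answer: Position 1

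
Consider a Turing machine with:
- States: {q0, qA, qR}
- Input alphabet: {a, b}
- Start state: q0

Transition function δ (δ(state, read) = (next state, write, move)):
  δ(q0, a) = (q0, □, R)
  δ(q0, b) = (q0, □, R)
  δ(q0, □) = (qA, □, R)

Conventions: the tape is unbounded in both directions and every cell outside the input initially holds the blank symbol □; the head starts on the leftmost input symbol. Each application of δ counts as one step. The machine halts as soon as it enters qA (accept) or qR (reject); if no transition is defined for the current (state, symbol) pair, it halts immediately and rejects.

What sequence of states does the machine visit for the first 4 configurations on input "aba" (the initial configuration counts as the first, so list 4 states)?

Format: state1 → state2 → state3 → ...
Step 0: [q0]aba (head at position 0)
Step 1: δ(q0, a) = (q0, □, R)  ⊢  □[q0]ba (head at position 1)
Step 2: δ(q0, b) = (q0, □, R)  ⊢  □□[q0]a (head at position 2)
Step 3: δ(q0, a) = (q0, □, R)  ⊢  □□□[q0]□ (head at position 3)
Reading off the states of these 4 configurations: q0 → q0 → q0 → q0

Final answer: q0 → q0 → q0 → q0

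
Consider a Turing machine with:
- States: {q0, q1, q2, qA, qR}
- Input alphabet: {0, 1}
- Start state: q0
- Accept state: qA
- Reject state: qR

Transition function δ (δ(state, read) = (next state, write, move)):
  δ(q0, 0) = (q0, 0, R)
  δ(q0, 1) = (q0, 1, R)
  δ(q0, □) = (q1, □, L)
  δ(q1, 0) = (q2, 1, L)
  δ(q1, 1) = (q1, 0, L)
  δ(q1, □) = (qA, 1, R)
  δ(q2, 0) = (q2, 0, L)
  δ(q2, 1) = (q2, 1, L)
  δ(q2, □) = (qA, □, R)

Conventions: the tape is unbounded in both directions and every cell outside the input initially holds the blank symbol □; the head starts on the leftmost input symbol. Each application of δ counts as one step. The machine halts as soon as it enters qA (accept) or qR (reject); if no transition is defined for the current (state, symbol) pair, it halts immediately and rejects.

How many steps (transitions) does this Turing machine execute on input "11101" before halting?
Step 0: [q0]11101 (head at position 0)
Step 1: δ(q0, 1) = (q0, 1, R)  ⊢  1[q0]1101 (head at position 1)
Step 2: δ(q0, 1) = (q0, 1, R)  ⊢  11[q0]101 (head at position 2)
Step 3: δ(q0, 1) = (q0, 1, R)  ⊢  111[q0]01 (head at position 3)
Step 4: δ(q0, 0) = (q0, 0, R)  ⊢  1110[q0]1 (head at position 4)
Step 5: δ(q0, 1) = (q0, 1, R)  ⊢  11101[q0]□ (head at position 5)
Step 6: δ(q0, □) = (q1, □, L)  ⊢  1110[q1]1□ (head at position 4)
Step 7: δ(q1, 1) = (q1, 0, L)  ⊢  111[q1]00□ (head at position 3)
Step 8: δ(q1, 0) = (q2, 1, L)  ⊢  11[q2]110□ (head at position 2)
Step 9: δ(q2, 1) = (q2, 1, L)  ⊢  1[q2]1110□ (head at position 1)
Step 10: δ(q2, 1) = (q2, 1, L)  ⊢  [q2]11110□ (head at position 0)
Step 11: δ(q2, 1) = (q2, 1, L)  ⊢  [q2]□11110□ (head at position -1)
Step 12: δ(q2, □) = (qA, □, R)  ⊢  □[qA]11110□ (head at position 0)
The machine is in qA, so it halts and accepts.
Number of transitions executed: 12.

Final answer: 12 steps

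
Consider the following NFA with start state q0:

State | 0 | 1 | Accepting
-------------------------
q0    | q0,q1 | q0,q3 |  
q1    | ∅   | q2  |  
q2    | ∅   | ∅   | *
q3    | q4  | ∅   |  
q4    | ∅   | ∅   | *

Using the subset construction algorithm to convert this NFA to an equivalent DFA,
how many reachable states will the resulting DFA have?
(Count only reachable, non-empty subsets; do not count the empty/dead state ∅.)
Start subset: {q0}
{q0}: on 0 → {q0, q1}, on 1 → {q0, q3}
{q0, q1}: on 0 → {q0, q1}, on 1 → {q0, q2, q3}
{q0, q3}: on 0 → {q0, q1, q4}, on 1 → {q0, q3}
{q0, q2, q3}: on 0 → {q0, q1, q4}, on 1 → {q0, q3}
{q0, q1, q4}: on 0 → {q0, q1}, on 1 → {q0, q2, q3}
Reachable non-empty subsets: {q0}, {q0, q1}, {q0, q3}, {q0, q2, q3}, {q0, q1, q4} — 5 in total.

Final answer: 5 states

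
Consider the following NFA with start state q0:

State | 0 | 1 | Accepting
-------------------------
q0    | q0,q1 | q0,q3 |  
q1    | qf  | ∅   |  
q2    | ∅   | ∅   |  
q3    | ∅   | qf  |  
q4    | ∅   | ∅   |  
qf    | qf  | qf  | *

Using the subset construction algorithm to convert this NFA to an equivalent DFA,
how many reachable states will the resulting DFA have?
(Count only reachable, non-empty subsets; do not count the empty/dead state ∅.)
Start subset: {q0}
{q0}: on 0 → {q0, q1}, on 1 → {q0, q3}
{q0, q1}: on 0 → {q0, q1, qf}, on 1 → {q0, q3}
{q0, q3}: on 0 → {q0, q1}, on 1 → {q0, q3, qf}
{q0, q1, qf}: on 0 → {q0, q1, qf}, on 1 → {q0, q3, qf}
{q0, q3, qf}: on 0 → {q0, q1, qf}, on 1 → {q0, q3, qf}
Reachable non-empty subsets: {q0}, {q0, q1}, {q0, q3}, {q0, q1, qf}, {q0, q3, qf} — 5 in total.

Final answer: 5 states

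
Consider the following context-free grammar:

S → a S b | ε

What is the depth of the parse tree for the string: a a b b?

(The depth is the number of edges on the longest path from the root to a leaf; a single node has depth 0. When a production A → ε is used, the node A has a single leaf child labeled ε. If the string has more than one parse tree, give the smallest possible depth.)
The only parse tree applies S → a S b 2 times (once per matching a…b pair) and then S → ε.
The S nodes sit at depths 0, 1, …, 2; the innermost S (depth 2) has the single child ε at depth 3.
The terminal leaves a, b are at depths 1..2, so the longest root-to-leaf path is S → S → … → S → ε with 3 edges.
Depth = 3.

Final answer: 3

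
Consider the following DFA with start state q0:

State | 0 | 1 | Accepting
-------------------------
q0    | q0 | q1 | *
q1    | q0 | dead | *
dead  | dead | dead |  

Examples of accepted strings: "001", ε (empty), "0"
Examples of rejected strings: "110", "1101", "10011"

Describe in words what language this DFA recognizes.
binary strings with no two consecutive 1s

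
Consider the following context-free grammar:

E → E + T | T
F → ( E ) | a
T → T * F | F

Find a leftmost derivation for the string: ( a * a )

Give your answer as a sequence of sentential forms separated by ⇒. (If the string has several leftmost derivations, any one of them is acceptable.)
Start with E.
Step 1: the leftmost non-terminal is E; apply E → T:  T
Step 2: the leftmost non-terminal is T; apply T → F:  F
Step 3: the leftmost non-terminal is F; apply F → ( E ):  ( E )
Step 4: the leftmost non-terminal is E; apply E → T:  ( T )
Step 5: the leftmost non-terminal is T; apply T → T * F:  ( T * F )
Step 6: the leftmost non-terminal is T; apply T → F:  ( F * F )
Step 7: the leftmost non-terminal is F; apply F → a:  ( a * F )
Step 8: the leftmost non-terminal is F; apply F → a:  ( a * a )

Final answer: E ⇒ T ⇒ F ⇒ ( E ) ⇒ ( T ) ⇒ ( T * F ) ⇒ ( F * F ) ⇒ ( a * F ) ⇒ ( a * a )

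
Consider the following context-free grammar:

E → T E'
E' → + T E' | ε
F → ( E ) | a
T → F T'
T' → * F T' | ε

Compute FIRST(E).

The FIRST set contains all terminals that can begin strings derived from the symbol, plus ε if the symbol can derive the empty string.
FIRST(F): F → ( E ) contributes '(' and F → a contributes 'a', so FIRST(F) = {(, a}. F is not nullable.
FIRST(T): T → F T' begins with F, and F is not nullable, so FIRST(T) = FIRST(F) = {(, a}.
FIRST(E): E → T E' begins with T, and T is not nullable, so FIRST(E) = FIRST(T) = {(, a}.

Final answer: {(, a}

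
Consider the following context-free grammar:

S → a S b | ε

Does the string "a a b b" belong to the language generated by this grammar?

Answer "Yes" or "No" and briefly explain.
A derivation exists: S ⇒ a S b ⇒ a a S b b ⇒ a a b b (using S → a S b twice, then S → ε).

Final answer: Yes - a valid derivation exists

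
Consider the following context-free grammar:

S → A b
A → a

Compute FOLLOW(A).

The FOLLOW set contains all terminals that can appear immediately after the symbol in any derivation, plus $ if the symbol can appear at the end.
A occurs only in S → A b, where it is immediately followed by the terminal b. So FOLLOW(A) = {b}.

Final answer: {b}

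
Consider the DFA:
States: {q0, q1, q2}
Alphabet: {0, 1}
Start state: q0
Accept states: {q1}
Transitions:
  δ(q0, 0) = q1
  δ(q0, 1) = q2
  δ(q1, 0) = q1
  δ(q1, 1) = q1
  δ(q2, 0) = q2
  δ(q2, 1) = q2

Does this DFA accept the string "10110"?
Processing string "10110":
  q0 --1--> q2
  q2 --0--> q2
  q2 --1--> q2
  q2 --1--> q2
  q2 --0--> q2
Final state: q2
Accept states: {q1}
q2 is not an accept state, so the string is rejected.

Final answer: No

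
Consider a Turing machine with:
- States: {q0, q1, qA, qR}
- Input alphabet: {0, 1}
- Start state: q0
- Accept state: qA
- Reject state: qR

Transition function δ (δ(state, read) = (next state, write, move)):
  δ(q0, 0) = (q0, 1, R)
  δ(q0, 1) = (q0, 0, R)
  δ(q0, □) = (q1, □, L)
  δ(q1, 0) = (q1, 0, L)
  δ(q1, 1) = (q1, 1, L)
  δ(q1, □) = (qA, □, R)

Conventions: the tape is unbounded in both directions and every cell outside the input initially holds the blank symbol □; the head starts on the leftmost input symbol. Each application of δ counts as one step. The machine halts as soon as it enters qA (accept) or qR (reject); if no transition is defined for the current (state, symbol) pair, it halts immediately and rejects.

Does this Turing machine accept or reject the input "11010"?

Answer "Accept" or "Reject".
Step 0: [q0]11010 (head at position 0)
Step 1: δ(q0, 1) = (q0, 0, R)  ⊢  0[q0]1010 (head at position 1)
Step 2: δ(q0, 1) = (q0, 0, R)  ⊢  00[q0]010 (head at position 2)
Step 3: δ(q0, 0) = (q0, 1, R)  ⊢  001[q0]10 (head at position 3)
Step 4: δ(q0, 1) = (q0, 0, R)  ⊢  0010[q0]0 (head at position 4)
Step 5: δ(q0, 0) = (q0, 1, R)  ⊢  00101[q0]□ (head at position 5)
Step 6: δ(q0, □) = (q1, □, L)  ⊢  0010[q1]1□ (head at position 4)
Step 7: δ(q1, 1) = (q1, 1, L)  ⊢  001[q1]01□ (head at position 3)
Step 8: δ(q1, 0) = (q1, 0, L)  ⊢  00[q1]101□ (head at position 2)
Step 9: δ(q1, 1) = (q1, 1, L)  ⊢  0[q1]0101□ (head at position 1)
Step 10: δ(q1, 0) = (q1, 0, L)  ⊢  [q1]00101□ (head at position 0)
Step 11: δ(q1, 0) = (q1, 0, L)  ⊢  [q1]□00101□ (head at position -1)
Step 12: δ(q1, □) = (qA, □, R)  ⊢  □[qA]00101□ (head at position 0)
The machine is in qA, so it halts and accepts.

Final answer: Accept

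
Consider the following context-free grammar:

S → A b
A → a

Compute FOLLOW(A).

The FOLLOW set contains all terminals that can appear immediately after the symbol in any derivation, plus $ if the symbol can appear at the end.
A occurs only in S → A b, where it is immediately followed by the terminal b. So FOLLOW(A) = {b}.

Final answer: {b}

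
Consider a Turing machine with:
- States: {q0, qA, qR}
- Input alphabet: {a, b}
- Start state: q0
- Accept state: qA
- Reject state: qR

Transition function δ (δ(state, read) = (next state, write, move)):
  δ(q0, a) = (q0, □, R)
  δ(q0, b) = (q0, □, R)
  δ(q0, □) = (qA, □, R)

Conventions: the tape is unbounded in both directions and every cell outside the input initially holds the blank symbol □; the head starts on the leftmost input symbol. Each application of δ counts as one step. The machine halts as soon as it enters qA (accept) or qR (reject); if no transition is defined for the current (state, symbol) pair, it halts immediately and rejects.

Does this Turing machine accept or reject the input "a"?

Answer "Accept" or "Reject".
Step 0: [q0]a (head at position 0)
Step 1: δ(q0, a) = (q0, □, R)  ⊢  □[q0]□ (head at position 1)
Step 2: δ(q0, □) = (qA, □, R)  ⊢  □□[qA]□ (head at position 2)
The machine is in qA, so it halts and accepts.

Final answer: Accept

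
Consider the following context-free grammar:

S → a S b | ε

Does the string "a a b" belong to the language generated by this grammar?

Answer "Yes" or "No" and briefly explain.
Every derivation applies S → a S b some number n of times and then S → ε, producing a^n b^n with equally many a's and b's. The string a a b has two a's but only one b, so it cannot be derived.

Final answer: No - no valid derivation exists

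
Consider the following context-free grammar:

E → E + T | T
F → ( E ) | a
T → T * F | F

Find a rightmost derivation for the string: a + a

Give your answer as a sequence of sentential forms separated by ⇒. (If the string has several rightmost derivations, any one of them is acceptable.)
Start with E.
Step 1: the rightmost non-terminal is E; apply E → E + T:  E + T
Step 2: the rightmost non-terminal is T; apply T → F:  E + F
Step 3: the rightmost non-terminal is F; apply F → a:  E + a
Step 4: the rightmost non-terminal is E; apply E → T:  T + a
Step 5: the rightmost non-terminal is T; apply T → F:  F + a
Step 6: the rightmost non-terminal is F; apply F → a:  a + a

Final answer: E ⇒ E + T ⇒ E + F ⇒ E + a ⇒ T + a ⇒ F + a ⇒ a + a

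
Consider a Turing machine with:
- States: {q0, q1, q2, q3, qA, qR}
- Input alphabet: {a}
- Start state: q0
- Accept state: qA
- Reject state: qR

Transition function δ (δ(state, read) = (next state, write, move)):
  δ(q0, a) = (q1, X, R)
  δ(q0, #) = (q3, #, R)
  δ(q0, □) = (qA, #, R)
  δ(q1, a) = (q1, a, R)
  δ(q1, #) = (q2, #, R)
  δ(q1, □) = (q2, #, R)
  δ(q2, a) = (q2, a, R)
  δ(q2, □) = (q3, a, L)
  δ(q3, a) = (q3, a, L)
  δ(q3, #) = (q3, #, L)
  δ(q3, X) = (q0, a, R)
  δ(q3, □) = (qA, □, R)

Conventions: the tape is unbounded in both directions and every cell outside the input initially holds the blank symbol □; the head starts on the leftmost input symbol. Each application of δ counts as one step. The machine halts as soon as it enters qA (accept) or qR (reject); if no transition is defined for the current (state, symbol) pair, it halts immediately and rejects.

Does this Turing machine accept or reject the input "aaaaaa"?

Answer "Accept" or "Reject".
Trace (configuration after each step, as tape_left[state]tape_right with head position):
Step 0: [q0]aaaaaa (head at position 0)
Step 1: X[q1]aaaaa (head 1)
Step 2: Xa[q1]aaaa (head 2)
Step 3: Xaa[q1]aaa (head 3)
Step 4: Xaaa[q1]aa (head 4)
Step 5: Xaaaa[q1]a (head 5)
Step 6: Xaaaaa[q1]□ (head 6)
Step 7: Xaaaaa#[q2]□ (head 7)
Step 8: Xaaaaa[q3]#a (head 6)
Step 9: Xaaaa[q3]a#a (head 5)
Step 10: Xaaa[q3]aa#a (head 4)
Step 11: Xaa[q3]aaa#a (head 3)
Step 12: Xa[q3]aaaa#a (head 2)
Step 13: X[q3]aaaaa#a (head 1)
Step 14: [q3]Xaaaaa#a (head 0)
Step 15: a[q0]aaaaa#a (head 1)
Step 16: aX[q1]aaaa#a (head 2)
Step 17: aXa[q1]aaa#a (head 3)
Step 18: aXaa[q1]aa#a (head 4)
Step 19: aXaaa[q1]a#a (head 5)
Step 20: aXaaaa[q1]#a (head 6)
Step 21: aXaaaa#[q2]a (head 7)
Step 22: aXaaaa#a[q2]□ (head 8)
Step 23: aXaaaa#[q3]aa (head 7)
Step 24: aXaaaa[q3]#aa (head 6)
Step 25: aXaaa[q3]a#aa (head 5)
Step 26: aXaa[q3]aa#aa (head 4)
Step 27: aXa[q3]aaa#aa (head 3)
Step 28: aX[q3]aaaa#aa (head 2)
Step 29: a[q3]Xaaaa#aa (head 1)
Step 30: aa[q0]aaaa#aa (head 2)
Step 31: aaX[q1]aaa#aa (head 3)
Step 32: aaXa[q1]aa#aa (head 4)
Step 33: aaXaa[q1]a#aa (head 5)
Step 34: aaXaaa[q1]#aa (head 6)
Step 35: aaXaaa#[q2]aa (head 7)
Step 36: aaXaaa#a[q2]a (head 8)
Step 37: aaXaaa#aa[q2]□ (head 9)
Step 38: aaXaaa#a[q3]aa (head 8)
Step 39: aaXaaa#[q3]aaa (head 7)
Step 40: aaXaaa[q3]#aaa (head 6)
Step 41: aaXaa[q3]a#aaa (head 5)
Step 42: aaXa[q3]aa#aaa (head 4)
Step 43: aaX[q3]aaa#aaa (head 3)
Step 44: aa[q3]Xaaa#aaa (head 2)
Step 45: aaa[q0]aaa#aaa (head 3)
Step 46: aaaX[q1]aa#aaa (head 4)
Step 47: aaaXa[q1]a#aaa (head 5)
Step 48: aaaXaa[q1]#aaa (head 6)
Step 49: aaaXaa#[q2]aaa (head 7)
Step 50: aaaXaa#a[q2]aa (head 8)
Step 51: aaaXaa#aa[q2]a (head 9)
Step 52: aaaXaa#aaa[q2]□ (head 10)
Step 53: aaaXaa#aa[q3]aa (head 9)
Step 54: aaaXaa#a[q3]aaa (head 8)
Step 55: aaaXaa#[q3]aaaa (head 7)
Step 56: aaaXaa[q3]#aaaa (head 6)
Step 57: aaaXa[q3]a#aaaa (head 5)
Step 58: aaaX[q3]aa#aaaa (head 4)
Step 59: aaa[q3]Xaa#aaaa (head 3)
Step 60: aaaa[q0]aa#aaaa (head 4)
Step 61: aaaaX[q1]a#aaaa (head 5)
Step 62: aaaaXa[q1]#aaaa (head 6)
Step 63: aaaaXa#[q2]aaaa (head 7)
Step 64: aaaaXa#a[q2]aaa (head 8)
Step 65: aaaaXa#aa[q2]aa (head 9)
Step 66: aaaaXa#aaa[q2]a (head 10)
Step 67: aaaaXa#aaaa[q2]□ (head 11)
Step 68: aaaaXa#aaa[q3]aa (head 10)
Step 69: aaaaXa#aa[q3]aaa (head 9)
Step 70: aaaaXa#a[q3]aaaa (head 8)
Step 71: aaaaXa#[q3]aaaaa (head 7)
Step 72: aaaaXa[q3]#aaaaa (head 6)
Step 73: aaaaX[q3]a#aaaaa (head 5)
Step 74: aaaa[q3]Xa#aaaaa (head 4)
Step 75: aaaaa[q0]a#aaaaa (head 5)
Step 76: aaaaaX[q1]#aaaaa (head 6)
Step 77: aaaaaX#[q2]aaaaa (head 7)
Step 78: aaaaaX#a[q2]aaaa (head 8)
Step 79: aaaaaX#aa[q2]aaa (head 9)
Step 80: aaaaaX#aaa[q2]aa (head 10)
Step 81: aaaaaX#aaaa[q2]a (head 11)
Step 82: aaaaaX#aaaaa[q2]□ (head 12)
Step 83: aaaaaX#aaaa[q3]aa (head 11)
Step 84: aaaaaX#aaa[q3]aaa (head 10)
Step 85: aaaaaX#aa[q3]aaaa (head 9)
Step 86: aaaaaX#a[q3]aaaaa (head 8)
Step 87: aaaaaX#[q3]aaaaaa (head 7)
Step 88: aaaaaX[q3]#aaaaaa (head 6)
Step 89: aaaaa[q3]X#aaaaaa (head 5)
Step 90: aaaaaa[q0]#aaaaaa (head 6)
Step 91: aaaaaa#[q3]aaaaaa (head 7)
Step 92: aaaaaa[q3]#aaaaaa (head 6)
Step 93: aaaaa[q3]a#aaaaaa (head 5)
Step 94: aaaa[q3]aa#aaaaaa (head 4)
Step 95: aaa[q3]aaa#aaaaaa (head 3)
Step 96: aa[q3]aaaa#aaaaaa (head 2)
Step 97: a[q3]aaaaa#aaaaaa (head 1)
Step 98: [q3]aaaaaa#aaaaaa (head 0)
Step 99: [q3]□aaaaaa#aaaaaa (head -1)
Step 100: □[qA]aaaaaa#aaaaaa (head 0)
The machine is in qA, so it halts and accepts.

Final answer: Accept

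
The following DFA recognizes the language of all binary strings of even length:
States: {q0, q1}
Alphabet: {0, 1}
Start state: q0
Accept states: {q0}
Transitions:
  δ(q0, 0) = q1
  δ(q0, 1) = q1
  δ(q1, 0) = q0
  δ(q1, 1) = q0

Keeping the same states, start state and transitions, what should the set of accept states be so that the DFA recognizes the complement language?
The DFA is complete (every state has a transition on every symbol), so the complement
is recognized by the same DFA with accepting and non-accepting states swapped.
Original accept states: {q0}
Complement accept states = All states - Original accept states
= {q0, q1} - {q0}
= {q1}
Complement language: strings of ODD length

Final answer: {q1}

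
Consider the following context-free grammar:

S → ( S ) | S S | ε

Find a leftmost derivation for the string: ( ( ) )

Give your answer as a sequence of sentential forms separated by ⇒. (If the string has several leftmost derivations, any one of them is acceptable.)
Start with S.
Step 1: the leftmost non-terminal is S; apply S → ( S ):  ( S )
Step 2: the leftmost non-terminal is S; apply S → ( S ):  ( ( S ) )
Step 3: the leftmost non-terminal is S; apply S → ε:  ( ( ) )

Final answer: S ⇒ ( S ) ⇒ ( ( S ) ) ⇒ ( ( ) )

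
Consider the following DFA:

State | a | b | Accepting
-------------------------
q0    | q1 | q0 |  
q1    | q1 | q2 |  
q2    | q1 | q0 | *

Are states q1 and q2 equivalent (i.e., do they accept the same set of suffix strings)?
Try the suffix ε (the empty string).
From q1: q1 — not accepting.
From q2: q2 — accepting.
The two states disagree on this suffix, so they are not equivalent.

Final answer: No. Distinguishing string: ε (the empty string) - accepted from q2 but not from q1.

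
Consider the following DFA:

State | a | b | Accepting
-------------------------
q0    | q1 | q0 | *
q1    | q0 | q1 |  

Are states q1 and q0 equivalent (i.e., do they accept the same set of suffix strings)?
Try the suffix ε (the empty string).
From q1: q1 — not accepting.
From q0: q0 — accepting.
The two states disagree on this suffix, so they are not equivalent.

Final answer: No. Distinguishing string: ε (the empty string) - accepted from q0 but not from q1.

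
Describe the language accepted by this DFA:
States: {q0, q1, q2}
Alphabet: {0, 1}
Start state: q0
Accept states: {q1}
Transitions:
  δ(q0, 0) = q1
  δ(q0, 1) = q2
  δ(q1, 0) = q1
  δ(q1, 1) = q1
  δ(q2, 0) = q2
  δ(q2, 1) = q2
Analyzing the DFA structure:
Start state: q0
Accept states: {q1}
Interpreting what each state remembers (checking against the transitions):
  q0: nothing has been read yet
  q1: the first symbol was 0
  q2: the first symbol was 1 (trap state)
  δ(q0, 0): in q0 (nothing has been read yet), after reading 0 we have: the first symbol was 0 → q1
  δ(q0, 1): in q0 (nothing has been read yet), after reading 1 we have: the first symbol was 1 (trap state) → q2
  δ(q1, 0): in q1 (the first symbol was 0), after reading 0 we have: the first symbol was 0 → q1
  δ(q1, 1): in q1 (the first symbol was 0), after reading 1 we have: the first symbol was 0 → q1
  δ(q2, 0): in q2 (the first symbol was 1 (trap state)), after reading 0 we have: the first symbol was 1 (trap state) → q2
  δ(q2, 1): in q2 (the first symbol was 1 (trap state)), after reading 1 we have: the first symbol was 1 (trap state) → q2
A string is accepted iff it ends in {q1}, i.e. the first symbol was 0.
Language: All binary strings starting with 0

Final answer: All binary strings starting with 0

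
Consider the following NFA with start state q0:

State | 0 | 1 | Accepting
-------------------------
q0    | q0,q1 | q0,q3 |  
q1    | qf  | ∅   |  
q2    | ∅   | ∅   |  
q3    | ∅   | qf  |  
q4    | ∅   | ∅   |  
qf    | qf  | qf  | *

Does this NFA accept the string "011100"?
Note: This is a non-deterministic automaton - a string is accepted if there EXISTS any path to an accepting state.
Track the set of states the NFA could be in: start {q0}
Read '0': {q0} → {q0, q1}
Read '1': {q0, q1} → {q0, q3}
Read '1': {q0, q3} → {q0, q3, qf}
Read '1': {q0, q3, qf} → {q0, q3, qf}
Read '0': {q0, q3, qf} → {q0, q1, qf}
Read '0': {q0, q1, qf} → {q0, q1, qf}
Final set {q0, q1, qf} contains accepting state(s) {qf} → accepted.

Final answer: Yes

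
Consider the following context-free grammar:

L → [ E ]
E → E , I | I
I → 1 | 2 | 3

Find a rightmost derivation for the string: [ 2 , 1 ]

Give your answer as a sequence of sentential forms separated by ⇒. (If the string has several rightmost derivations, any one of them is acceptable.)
Start with L.
Step 1: the rightmost non-terminal is L; apply L → [ E ]:  [ E ]
Step 2: the rightmost non-terminal is E; apply E → E , I:  [ E , I ]
Step 3: the rightmost non-terminal is I; apply I → 1:  [ E , 1 ]
Step 4: the rightmost non-terminal is E; apply E → I:  [ I , 1 ]
Step 5: the rightmost non-terminal is I; apply I → 2:  [ 2 , 1 ]

Final answer: L ⇒ [ E ] ⇒ [ E , I ] ⇒ [ E , 1 ] ⇒ [ I , 1 ] ⇒ [ 2 , 1 ]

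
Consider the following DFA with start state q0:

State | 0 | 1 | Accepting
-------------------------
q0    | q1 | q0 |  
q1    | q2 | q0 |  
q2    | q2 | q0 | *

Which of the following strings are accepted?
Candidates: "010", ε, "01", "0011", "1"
"010": q0 → q1 → q0 → q1; q1 is not accepting → rejected
ε: q0; q0 is not accepting → rejected
"01": q0 → q1 → q0; q0 is not accepting → rejected
"0011": q0 → q1 → q2 → q0 → q0; q0 is not accepting → rejected
"1": q0 → q0; q0 is not accepting → rejected

Final answer: None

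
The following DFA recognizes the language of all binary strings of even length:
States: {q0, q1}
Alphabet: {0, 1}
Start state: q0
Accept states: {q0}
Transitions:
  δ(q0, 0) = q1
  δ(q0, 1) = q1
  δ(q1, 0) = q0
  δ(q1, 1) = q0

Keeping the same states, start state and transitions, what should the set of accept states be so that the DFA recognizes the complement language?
The DFA is complete (every state has a transition on every symbol), so the complement
is recognized by the same DFA with accepting and non-accepting states swapped.
Original accept states: {q0}
Complement accept states = All states - Original accept states
= {q0, q1} - {q0}
= {q1}
Complement language: strings of ODD length

Final answer: {q1}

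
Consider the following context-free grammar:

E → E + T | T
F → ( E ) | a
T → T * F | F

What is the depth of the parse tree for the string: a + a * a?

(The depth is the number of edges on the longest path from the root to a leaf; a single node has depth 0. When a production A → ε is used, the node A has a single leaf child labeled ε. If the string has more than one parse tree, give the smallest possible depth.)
The grammar is unambiguous; the parse tree of a + a * a is:
E → E + T at the root (depth 0).
  Left E (depth 1) → T (2) → F (3) → a (4).
  Right T (depth 1) → T * F; that T (2) → F (3) → a (4); F (2) → a (3).
The longest root-to-leaf paths have 4 edges.
Depth = 4.

Final answer: 4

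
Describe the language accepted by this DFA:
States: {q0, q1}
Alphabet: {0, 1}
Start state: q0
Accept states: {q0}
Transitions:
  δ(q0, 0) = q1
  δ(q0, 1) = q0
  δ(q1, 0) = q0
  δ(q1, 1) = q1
Analyzing the DFA structure:
Start state: q0
Accept states: {q0}
Interpreting what each state remembers (checking against the transitions):
  q0: an even number of 0s has been read so far
  q1: an odd number of 0s has been read so far
  δ(q0, 0): in q0 (an even number of 0s has been read so far), after reading 0 we have: an odd number of 0s has been read so far → q1
  δ(q0, 1): in q0 (an even number of 0s has been read so far), after reading 1 we have: an even number of 0s has been read so far → q0
  δ(q1, 0): in q1 (an odd number of 0s has been read so far), after reading 0 we have: an even number of 0s has been read so far → q0
  δ(q1, 1): in q1 (an odd number of 0s has been read so far), after reading 1 we have: an odd number of 0s has been read so far → q1
A string is accepted iff it ends in {q0}, i.e. an even number of 0s has been read so far.
Language: All binary strings with an even number of 0s

Final answer: All binary strings with an even number of 0s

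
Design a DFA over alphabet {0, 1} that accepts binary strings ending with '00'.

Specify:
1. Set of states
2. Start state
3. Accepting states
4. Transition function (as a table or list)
One valid DFA (any DFA recognizing the same language is acceptable):
States: {q0, q1, q2}
Start: q0
Accepting: {q2}
Transitions (accepting states marked with *):
State | 0 | 1 | Accepting
-------------------------
q0    | q1 | q0 |  
q1    | q2 | q0 |  
q2    | q2 | q0 | *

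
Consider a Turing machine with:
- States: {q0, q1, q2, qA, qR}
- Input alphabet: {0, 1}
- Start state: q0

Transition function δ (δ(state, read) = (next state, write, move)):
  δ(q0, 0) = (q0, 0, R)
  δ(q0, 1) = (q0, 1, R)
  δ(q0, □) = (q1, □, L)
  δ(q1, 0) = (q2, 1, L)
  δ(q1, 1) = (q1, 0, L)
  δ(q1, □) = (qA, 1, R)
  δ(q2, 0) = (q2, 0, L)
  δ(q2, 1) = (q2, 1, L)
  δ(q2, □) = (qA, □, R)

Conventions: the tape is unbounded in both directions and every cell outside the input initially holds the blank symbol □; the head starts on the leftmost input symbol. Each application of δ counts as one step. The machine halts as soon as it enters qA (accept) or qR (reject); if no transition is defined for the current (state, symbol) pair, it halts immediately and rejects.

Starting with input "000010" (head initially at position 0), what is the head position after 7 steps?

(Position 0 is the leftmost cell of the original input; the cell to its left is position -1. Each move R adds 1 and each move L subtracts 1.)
Step 0: [q0]000010 (head at position 0)
Step 1: δ(q0, 0) = (q0, 0, R)  ⊢  0[q0]00010 (head at position 1)
Step 2: δ(q0, 0) = (q0, 0, R)  ⊢  00[q0]0010 (head at position 2)
Step 3: δ(q0, 0) = (q0, 0, R)  ⊢  000[q0]010 (head at position 3)
Step 4: δ(q0, 0) = (q0, 0, R)  ⊢  0000[q0]10 (head at position 4)
Step 5: δ(q0, 1) = (q0, 1, R)  ⊢  00001[q0]0 (head at position 5)
Step 6: δ(q0, 0) = (q0, 0, R)  ⊢  000010[q0]□ (head at position 6)
Step 7: δ(q0, □) = (q1, □, L)  ⊢  00001[q1]0□ (head at position 5)
Head position after 7 steps: 5

Final answer: Position 5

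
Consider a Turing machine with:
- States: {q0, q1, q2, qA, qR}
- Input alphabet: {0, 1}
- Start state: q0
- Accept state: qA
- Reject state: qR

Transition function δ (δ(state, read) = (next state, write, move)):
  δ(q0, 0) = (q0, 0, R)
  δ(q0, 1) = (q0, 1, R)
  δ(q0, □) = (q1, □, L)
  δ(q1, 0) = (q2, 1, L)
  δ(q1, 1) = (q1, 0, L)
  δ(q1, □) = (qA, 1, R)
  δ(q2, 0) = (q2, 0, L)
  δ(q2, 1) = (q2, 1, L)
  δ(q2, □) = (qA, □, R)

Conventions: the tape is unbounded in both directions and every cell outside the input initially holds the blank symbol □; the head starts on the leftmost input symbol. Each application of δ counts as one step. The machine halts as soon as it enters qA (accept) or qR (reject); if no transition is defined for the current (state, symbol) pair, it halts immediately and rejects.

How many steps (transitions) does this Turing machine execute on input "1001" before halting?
Step 0: [q0]1001 (head at position 0)
Step 1: δ(q0, 1) = (q0, 1, R)  ⊢  1[q0]001 (head at position 1)
Step 2: δ(q0, 0) = (q0, 0, R)  ⊢  10[q0]01 (head at position 2)
Step 3: δ(q0, 0) = (q0, 0, R)  ⊢  100[q0]1 (head at position 3)
Step 4: δ(q0, 1) = (q0, 1, R)  ⊢  1001[q0]□ (head at position 4)
Step 5: δ(q0, □) = (q1, □, L)  ⊢  100[q1]1□ (head at position 3)
Step 6: δ(q1, 1) = (q1, 0, L)  ⊢  10[q1]00□ (head at position 2)
Step 7: δ(q1, 0) = (q2, 1, L)  ⊢  1[q2]010□ (head at position 1)
Step 8: δ(q2, 0) = (q2, 0, L)  ⊢  [q2]1010□ (head at position 0)
Step 9: δ(q2, 1) = (q2, 1, L)  ⊢  [q2]□1010□ (head at position -1)
Step 10: δ(q2, □) = (qA, □, R)  ⊢  □[qA]1010□ (head at position 0)
The machine is in qA, so it halts and accepts.
Number of transitions executed: 10.

Final answer: 10 steps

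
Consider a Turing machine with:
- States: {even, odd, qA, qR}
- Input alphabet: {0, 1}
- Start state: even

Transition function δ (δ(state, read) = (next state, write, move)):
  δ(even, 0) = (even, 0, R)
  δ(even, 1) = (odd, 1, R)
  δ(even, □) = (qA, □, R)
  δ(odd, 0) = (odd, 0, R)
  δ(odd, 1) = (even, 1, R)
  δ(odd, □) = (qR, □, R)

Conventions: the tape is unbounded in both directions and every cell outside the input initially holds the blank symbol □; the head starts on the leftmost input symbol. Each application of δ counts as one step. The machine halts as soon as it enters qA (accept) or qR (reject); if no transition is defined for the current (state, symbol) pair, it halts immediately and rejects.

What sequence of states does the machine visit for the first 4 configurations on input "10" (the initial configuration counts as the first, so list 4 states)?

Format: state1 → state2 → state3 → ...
Step 0: [even]10 (head at position 0)
Step 1: δ(even, 1) = (odd, 1, R)  ⊢  1[odd]0 (head at position 1)
Step 2: δ(odd, 0) = (odd, 0, R)  ⊢  10[odd]□ (head at position 2)
Step 3: δ(odd, □) = (qR, □, R)  ⊢  10□[qR]□ (head at position 3)
Reading off the states of these 4 configurations: even → odd → odd → qR

Final answer: even → odd → odd → qR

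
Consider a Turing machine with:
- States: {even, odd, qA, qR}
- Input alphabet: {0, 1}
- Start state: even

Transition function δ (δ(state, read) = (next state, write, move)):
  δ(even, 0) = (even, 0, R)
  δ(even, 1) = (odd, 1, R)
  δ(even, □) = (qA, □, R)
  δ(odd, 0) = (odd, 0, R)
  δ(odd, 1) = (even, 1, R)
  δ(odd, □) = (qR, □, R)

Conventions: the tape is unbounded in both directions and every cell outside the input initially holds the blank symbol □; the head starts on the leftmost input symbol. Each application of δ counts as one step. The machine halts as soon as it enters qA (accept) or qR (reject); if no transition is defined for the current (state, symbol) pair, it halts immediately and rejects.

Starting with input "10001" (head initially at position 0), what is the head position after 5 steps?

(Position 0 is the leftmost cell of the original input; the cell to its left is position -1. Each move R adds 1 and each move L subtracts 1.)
Step 0: [even]10001 (head at position 0)
Step 1: δ(even, 1) = (odd, 1, R)  ⊢  1[odd]0001 (head at position 1)
Step 2: δ(odd, 0) = (odd, 0, R)  ⊢  10[odd]001 (head at position 2)
Step 3: δ(odd, 0) = (odd, 0, R)  ⊢  100[odd]01 (head at position 3)
Step 4: δ(odd, 0) = (odd, 0, R)  ⊢  1000[odd]1 (head at position 4)
Step 5: δ(odd, 1) = (even, 1, R)  ⊢  10001[even]□ (head at position 5)
Head position after 5 steps: 5

Final answer: Position 5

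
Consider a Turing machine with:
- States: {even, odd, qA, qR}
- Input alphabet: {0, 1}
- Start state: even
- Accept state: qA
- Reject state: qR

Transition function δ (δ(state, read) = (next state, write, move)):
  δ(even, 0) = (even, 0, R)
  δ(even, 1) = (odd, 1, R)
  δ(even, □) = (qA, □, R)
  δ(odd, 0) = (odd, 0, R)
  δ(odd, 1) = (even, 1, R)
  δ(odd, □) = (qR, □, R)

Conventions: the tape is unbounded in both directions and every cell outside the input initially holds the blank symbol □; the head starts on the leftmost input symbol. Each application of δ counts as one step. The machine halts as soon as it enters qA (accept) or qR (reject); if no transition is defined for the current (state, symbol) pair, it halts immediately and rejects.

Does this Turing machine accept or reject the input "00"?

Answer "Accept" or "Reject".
Step 0: [even]00 (head at position 0)
Step 1: δ(even, 0) = (even, 0, R)  ⊢  0[even]0 (head at position 1)
Step 2: δ(even, 0) = (even, 0, R)  ⊢  00[even]□ (head at position 2)
Step 3: δ(even, □) = (qA, □, R)  ⊢  00□[qA]□ (head at position 3)
The machine is in qA, so it halts and accepts.

Final answer: Accept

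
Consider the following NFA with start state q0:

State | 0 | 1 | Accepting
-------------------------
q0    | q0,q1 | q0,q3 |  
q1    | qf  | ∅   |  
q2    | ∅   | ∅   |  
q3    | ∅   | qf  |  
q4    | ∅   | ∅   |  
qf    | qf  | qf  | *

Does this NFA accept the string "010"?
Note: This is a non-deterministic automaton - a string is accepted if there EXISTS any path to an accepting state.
Track the set of states the NFA could be in: start {q0}
Read '0': {q0} → {q0, q1}
Read '1': {q0, q1} → {q0, q3}
Read '0': {q0, q3} → {q0, q1}
Final set {q0, q1} contains no accepting state → rejected.

Final answer: No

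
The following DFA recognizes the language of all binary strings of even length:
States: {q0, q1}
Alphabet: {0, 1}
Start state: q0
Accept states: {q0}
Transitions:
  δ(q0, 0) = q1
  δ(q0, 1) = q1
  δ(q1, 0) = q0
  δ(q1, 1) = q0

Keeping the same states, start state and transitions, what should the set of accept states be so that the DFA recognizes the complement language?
The DFA is complete (every state has a transition on every symbol), so the complement
is recognized by the same DFA with accepting and non-accepting states swapped.
Original accept states: {q0}
Complement accept states = All states - Original accept states
= {q0, q1} - {q0}
= {q1}
Complement language: strings of ODD length

Final answer: {q1}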